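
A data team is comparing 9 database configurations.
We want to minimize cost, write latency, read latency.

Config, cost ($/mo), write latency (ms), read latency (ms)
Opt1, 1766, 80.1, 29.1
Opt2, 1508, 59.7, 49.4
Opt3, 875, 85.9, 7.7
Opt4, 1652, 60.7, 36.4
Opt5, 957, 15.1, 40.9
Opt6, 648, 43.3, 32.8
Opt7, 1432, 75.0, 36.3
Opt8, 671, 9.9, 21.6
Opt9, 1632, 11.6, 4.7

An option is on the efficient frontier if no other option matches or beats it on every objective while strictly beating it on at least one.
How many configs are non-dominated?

4

Opt1: dominated by Opt8 (cost 671≤1766, write latency 9.9≤80.1, read latency 21.6≤29.1).
Opt2: dominated by Opt5 (cost 957≤1508, write latency 15.1≤59.7, read latency 40.9≤49.4).
Opt3: not dominated.
Opt4: dominated by Opt6 (cost 648≤1652, write latency 43.3≤60.7, read latency 32.8≤36.4).
Opt5: dominated by Opt8 (cost 671≤957, write latency 9.9≤15.1, read latency 21.6≤40.9).
Opt6: not dominated (best cost).
Opt7: dominated by Opt6 (cost 648≤1432, write latency 43.3≤75.0, read latency 32.8≤36.3).
Opt8: not dominated (best write latency).
Opt9: not dominated (best read latency).
Pareto-optimal: Opt3, Opt6, Opt8, Opt9 → 4.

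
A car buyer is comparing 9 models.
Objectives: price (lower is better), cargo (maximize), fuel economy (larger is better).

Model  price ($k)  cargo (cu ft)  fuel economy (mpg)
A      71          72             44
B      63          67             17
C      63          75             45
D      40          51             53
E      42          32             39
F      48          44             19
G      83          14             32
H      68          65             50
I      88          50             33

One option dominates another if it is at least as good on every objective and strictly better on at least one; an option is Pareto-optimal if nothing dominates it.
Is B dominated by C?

Yes

C vs B: price 63≤63, cargo 75≥67, fuel economy 45≥17 — C is at least as good on every objective with at least one strict improvement.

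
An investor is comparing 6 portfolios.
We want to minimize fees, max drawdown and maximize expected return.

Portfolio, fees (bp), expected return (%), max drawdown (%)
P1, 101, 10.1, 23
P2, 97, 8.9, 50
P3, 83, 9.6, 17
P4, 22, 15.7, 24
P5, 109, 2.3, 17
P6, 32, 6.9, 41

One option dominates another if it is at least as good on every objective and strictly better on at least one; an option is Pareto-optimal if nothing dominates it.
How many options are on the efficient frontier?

P1: not dominated.
P2: dominated by P3 (fees 83≤97, expected return 9.6≥8.9, max drawdown 17≤50).
P3: not dominated.
P4: not dominated (best fees).
P5: dominated by P3 (fees 83≤109, expected return 9.6≥2.3, max drawdown 17≤17).
P6: dominated by P4 (fees 22≤32, expected return 15.7≥6.9, max drawdown 24≤41).
Pareto-optimal: P1, P3, P4 → 3.

3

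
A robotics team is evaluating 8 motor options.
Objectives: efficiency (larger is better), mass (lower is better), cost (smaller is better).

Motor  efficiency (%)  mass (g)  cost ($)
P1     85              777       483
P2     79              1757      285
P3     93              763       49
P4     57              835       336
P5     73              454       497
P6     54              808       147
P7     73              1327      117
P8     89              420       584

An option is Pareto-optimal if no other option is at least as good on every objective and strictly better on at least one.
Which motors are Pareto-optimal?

P3, P5, P8

P1: dominated by P3 (efficiency 93≥85, mass 763≤777, cost 49≤483).
P2: dominated by P3 (efficiency 93≥79, mass 763≤1757, cost 49≤285).
P3: not dominated (best efficiency).
P4: dominated by P3 (efficiency 93≥57, mass 763≤835, cost 49≤336).
P5: not dominated.
P6: dominated by P3 (efficiency 93≥54, mass 763≤808, cost 49≤147).
P7: dominated by P3 (efficiency 93≥73, mass 763≤1327, cost 49≤117).
P8: not dominated (best mass).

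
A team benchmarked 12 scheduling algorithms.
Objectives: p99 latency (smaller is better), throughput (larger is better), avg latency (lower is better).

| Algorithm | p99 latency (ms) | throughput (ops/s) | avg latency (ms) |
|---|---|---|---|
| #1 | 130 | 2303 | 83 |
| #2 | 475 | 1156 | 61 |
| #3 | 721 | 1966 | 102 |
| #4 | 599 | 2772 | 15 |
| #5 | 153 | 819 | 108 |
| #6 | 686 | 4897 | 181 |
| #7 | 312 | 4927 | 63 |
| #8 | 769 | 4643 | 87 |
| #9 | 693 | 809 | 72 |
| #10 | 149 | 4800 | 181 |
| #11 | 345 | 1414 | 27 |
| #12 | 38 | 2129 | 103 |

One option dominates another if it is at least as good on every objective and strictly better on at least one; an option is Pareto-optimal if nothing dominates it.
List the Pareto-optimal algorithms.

#1, #4, #7, #10, #11, #12

#1: not dominated.
#2: dominated by #11 (p99 latency 345≤475, throughput 1414≥1156, avg latency 27≤61).
#3: dominated by #1 (p99 latency 130≤721, throughput 2303≥1966, avg latency 83≤102).
#4: not dominated (best avg latency).
#5: dominated by #1 (p99 latency 130≤153, throughput 2303≥819, avg latency 83≤108).
#6: dominated by #7 (p99 latency 312≤686, throughput 4927≥4897, avg latency 63≤181).
#7: not dominated (best throughput).
#8: dominated by #7 (p99 latency 312≤769, throughput 4927≥4643, avg latency 63≤87).
#9: dominated by #2 (p99 latency 475≤693, throughput 1156≥809, avg latency 61≤72).
#10: not dominated.
#11: not dominated.
#12: not dominated (best p99 latency).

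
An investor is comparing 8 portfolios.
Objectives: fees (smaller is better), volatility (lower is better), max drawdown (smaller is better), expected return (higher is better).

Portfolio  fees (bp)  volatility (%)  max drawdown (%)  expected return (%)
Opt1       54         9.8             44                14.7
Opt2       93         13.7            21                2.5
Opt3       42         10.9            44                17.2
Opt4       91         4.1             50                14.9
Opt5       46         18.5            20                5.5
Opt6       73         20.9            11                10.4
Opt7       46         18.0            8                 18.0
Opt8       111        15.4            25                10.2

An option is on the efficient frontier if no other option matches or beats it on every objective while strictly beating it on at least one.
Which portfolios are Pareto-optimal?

Opt1, Opt2, Opt3, Opt4, Opt7, Opt8

Opt1: not dominated.
Opt2: not dominated.
Opt3: not dominated (best fees).
Opt4: not dominated (best volatility).
Opt5: dominated by Opt7 (fees 46≤46, volatility 18.0≤18.5, max drawdown 8≤20, expected return 18.0≥5.5).
Opt6: dominated by Opt7 (fees 46≤73, volatility 18.0≤20.9, max drawdown 8≤11, expected return 18.0≥10.4).
Opt7: not dominated (best max drawdown).
Opt8: not dominated.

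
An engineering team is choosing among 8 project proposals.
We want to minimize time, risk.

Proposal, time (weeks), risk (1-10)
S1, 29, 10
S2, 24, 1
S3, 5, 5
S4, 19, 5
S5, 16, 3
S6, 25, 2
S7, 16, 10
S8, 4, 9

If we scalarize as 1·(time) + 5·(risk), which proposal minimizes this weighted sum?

S2

S1: 1·29 + 5·10 = 79
S2: 1·24 + 5·1 = 29
S3: 1·5 + 5·5 = 30
S4: 1·19 + 5·5 = 44
S5: 1·16 + 5·3 = 31
S6: 1·25 + 5·2 = 35
S7: 1·16 + 5·10 = 66
S8: 1·4 + 5·9 = 49
Lowest: S2 at 29.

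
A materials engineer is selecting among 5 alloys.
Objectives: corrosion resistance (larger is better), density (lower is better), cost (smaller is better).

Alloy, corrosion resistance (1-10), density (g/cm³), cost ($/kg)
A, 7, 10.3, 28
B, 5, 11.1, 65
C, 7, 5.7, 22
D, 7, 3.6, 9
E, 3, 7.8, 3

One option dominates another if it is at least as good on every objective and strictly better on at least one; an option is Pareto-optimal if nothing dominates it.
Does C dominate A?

C vs A: corrosion resistance 7≥7, density 5.7≤10.3, cost 22≤28 — C is at least as good on every objective with at least one strict improvement.

Yes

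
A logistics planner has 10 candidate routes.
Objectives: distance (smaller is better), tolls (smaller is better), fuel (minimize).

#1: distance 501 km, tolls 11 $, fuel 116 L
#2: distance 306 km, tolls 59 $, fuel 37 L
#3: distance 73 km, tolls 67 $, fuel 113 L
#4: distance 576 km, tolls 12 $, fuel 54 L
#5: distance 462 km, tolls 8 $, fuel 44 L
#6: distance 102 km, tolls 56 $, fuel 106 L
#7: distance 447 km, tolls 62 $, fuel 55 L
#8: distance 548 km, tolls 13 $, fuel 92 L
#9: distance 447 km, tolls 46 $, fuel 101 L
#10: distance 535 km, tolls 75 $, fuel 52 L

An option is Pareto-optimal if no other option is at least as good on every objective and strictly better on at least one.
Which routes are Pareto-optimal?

#2, #3, #5, #6, #9

#1: dominated by #5 (distance 462≤501, tolls 8≤11, fuel 44≤116).
#2: not dominated (best fuel).
#3: not dominated (best distance).
#4: dominated by #5 (distance 462≤576, tolls 8≤12, fuel 44≤54).
#5: not dominated (best tolls).
#6: not dominated.
#7: dominated by #2 (distance 306≤447, tolls 59≤62, fuel 37≤55).
#8: dominated by #5 (distance 462≤548, tolls 8≤13, fuel 44≤92).
#9: not dominated.
#10: dominated by #2 (distance 306≤535, tolls 59≤75, fuel 37≤52).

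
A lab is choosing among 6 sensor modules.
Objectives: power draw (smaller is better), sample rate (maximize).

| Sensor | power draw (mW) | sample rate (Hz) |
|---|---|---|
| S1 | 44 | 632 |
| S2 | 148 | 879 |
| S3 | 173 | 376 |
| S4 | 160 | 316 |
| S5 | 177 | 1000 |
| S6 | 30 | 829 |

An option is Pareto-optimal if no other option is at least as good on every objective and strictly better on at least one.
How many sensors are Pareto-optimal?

3

S1: dominated by S6 (power draw 30≤44, sample rate 829≥632).
S2: not dominated.
S3: dominated by S1 (power draw 44≤173, sample rate 632≥376).
S4: dominated by S1 (power draw 44≤160, sample rate 632≥316).
S5: not dominated (best sample rate).
S6: not dominated (best power draw).
Pareto-optimal: S2, S5, S6 → 3.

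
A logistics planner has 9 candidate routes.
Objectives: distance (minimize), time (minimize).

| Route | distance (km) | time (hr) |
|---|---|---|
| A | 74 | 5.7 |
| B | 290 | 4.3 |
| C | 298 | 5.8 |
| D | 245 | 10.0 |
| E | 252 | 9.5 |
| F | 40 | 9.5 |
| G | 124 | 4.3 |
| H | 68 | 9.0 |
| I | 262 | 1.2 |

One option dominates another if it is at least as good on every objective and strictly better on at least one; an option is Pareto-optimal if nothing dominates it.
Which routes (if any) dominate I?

none

A: worse on time (5.7 vs 1.2).
B: worse on distance (290 vs 262).
C: worse on distance (298 vs 262).
D: worse on time (10.0 vs 1.2).
E: worse on time (9.5 vs 1.2).
F: worse on time (9.5 vs 1.2).
G: worse on time (4.3 vs 1.2).
H: worse on time (9.0 vs 1.2).
No option dominates I.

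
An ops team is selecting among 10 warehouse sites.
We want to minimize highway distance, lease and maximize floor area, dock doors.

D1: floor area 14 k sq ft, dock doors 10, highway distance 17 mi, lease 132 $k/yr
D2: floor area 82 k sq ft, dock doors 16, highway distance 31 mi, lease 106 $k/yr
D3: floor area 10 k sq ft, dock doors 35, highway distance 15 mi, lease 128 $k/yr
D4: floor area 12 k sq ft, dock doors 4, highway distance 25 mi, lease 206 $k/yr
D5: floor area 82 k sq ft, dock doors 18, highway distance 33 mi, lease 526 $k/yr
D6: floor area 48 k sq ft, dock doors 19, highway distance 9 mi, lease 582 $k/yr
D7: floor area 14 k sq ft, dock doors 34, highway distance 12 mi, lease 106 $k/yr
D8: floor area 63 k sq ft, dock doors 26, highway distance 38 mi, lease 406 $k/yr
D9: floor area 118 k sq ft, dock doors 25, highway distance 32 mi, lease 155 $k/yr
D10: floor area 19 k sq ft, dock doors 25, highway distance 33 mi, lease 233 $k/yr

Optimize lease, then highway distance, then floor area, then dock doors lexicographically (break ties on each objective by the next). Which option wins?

First minimize lease: best is 106, kept {D2, D7}.
Then minimize highway distance: best is 12, kept {D7}.

D7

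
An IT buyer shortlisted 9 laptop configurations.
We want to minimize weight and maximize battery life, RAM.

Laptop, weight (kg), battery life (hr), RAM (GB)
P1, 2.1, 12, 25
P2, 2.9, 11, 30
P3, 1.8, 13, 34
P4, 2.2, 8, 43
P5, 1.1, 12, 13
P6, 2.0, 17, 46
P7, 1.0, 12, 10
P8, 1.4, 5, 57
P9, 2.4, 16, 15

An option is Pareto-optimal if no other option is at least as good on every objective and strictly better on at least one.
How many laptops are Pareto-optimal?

P1: dominated by P3 (weight 1.8≤2.1, battery life 13≥12, RAM 34≥25).
P2: dominated by P3 (weight 1.8≤2.9, battery life 13≥11, RAM 34≥30).
P3: not dominated.
P4: dominated by P6 (weight 2.0≤2.2, battery life 17≥8, RAM 46≥43).
P5: not dominated.
P6: not dominated (best battery life).
P7: not dominated (best weight).
P8: not dominated (best RAM).
P9: dominated by P6 (weight 2.0≤2.4, battery life 17≥16, RAM 46≥15).
Pareto-optimal: P3, P5, P6, P7, P8 → 5.

5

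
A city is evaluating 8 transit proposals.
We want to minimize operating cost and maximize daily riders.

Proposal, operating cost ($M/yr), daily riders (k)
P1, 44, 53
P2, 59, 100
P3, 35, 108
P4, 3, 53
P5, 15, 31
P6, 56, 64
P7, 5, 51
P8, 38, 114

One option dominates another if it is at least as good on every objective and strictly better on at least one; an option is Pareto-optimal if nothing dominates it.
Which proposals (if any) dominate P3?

none

P1: worse on operating cost (44 vs 35).
P2: worse on operating cost (59 vs 35).
P4: worse on daily riders (53 vs 108).
P5: worse on daily riders (31 vs 108).
P6: worse on operating cost (56 vs 35).
P7: worse on daily riders (51 vs 108).
P8: worse on operating cost (38 vs 35).
No option dominates P3.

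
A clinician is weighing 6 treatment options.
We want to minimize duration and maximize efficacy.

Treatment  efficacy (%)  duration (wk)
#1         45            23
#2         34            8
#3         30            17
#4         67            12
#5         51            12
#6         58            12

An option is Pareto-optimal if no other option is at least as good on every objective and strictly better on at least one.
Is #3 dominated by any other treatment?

#2 vs #3: efficacy 34≥30, duration 8≤17 — #2 is at least as good on every objective and strictly better on at least one, so #2 dominates #3.

Yes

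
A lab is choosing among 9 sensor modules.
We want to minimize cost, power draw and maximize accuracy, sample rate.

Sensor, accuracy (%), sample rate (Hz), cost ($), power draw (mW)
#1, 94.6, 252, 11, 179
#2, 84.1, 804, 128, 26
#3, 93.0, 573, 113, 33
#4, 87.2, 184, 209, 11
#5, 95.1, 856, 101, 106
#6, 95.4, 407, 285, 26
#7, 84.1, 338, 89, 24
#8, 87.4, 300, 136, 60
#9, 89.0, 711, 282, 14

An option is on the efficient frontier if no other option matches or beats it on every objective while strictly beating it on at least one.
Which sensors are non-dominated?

#1: not dominated (best cost).
#2: not dominated.
#3: not dominated.
#4: not dominated (best power draw).
#5: not dominated (best sample rate).
#6: not dominated (best accuracy).
#7: not dominated.
#8: dominated by #3 (accuracy 93.0≥87.4, sample rate 573≥300, cost 113≤136, power draw 33≤60).
#9: not dominated.

#1, #2, #3, #4, #5, #6, #7, #9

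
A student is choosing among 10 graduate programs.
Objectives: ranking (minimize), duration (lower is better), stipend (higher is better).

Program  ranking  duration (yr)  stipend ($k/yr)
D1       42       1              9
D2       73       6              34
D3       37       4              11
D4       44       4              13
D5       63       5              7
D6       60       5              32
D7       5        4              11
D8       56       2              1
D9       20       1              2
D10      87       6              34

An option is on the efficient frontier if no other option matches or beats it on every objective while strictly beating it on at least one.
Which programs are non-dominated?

D1, D2, D4, D6, D7, D9

D1: not dominated.
D2: not dominated.
D3: dominated by D7 (ranking 5≤37, duration 4≤4, stipend 11≥11).
D4: not dominated.
D5: dominated by D1 (ranking 42≤63, duration 1≤5, stipend 9≥7).
D6: not dominated.
D7: not dominated (best ranking).
D8: dominated by D1 (ranking 42≤56, duration 1≤2, stipend 9≥1).
D9: not dominated.
D10: dominated by D2 (ranking 73≤87, duration 6≤6, stipend 34≥34).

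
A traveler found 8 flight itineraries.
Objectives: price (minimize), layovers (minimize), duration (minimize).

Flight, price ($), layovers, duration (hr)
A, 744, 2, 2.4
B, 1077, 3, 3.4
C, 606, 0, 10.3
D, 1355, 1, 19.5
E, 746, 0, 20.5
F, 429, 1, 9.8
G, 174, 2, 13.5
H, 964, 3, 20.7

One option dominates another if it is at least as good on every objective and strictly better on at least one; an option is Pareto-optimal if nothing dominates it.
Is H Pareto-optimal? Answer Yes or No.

No

A vs H: price 744≤964, layovers 2≤3, duration 2.4≤20.7 — A is at least as good on every objective and strictly better on at least one, so A dominates H.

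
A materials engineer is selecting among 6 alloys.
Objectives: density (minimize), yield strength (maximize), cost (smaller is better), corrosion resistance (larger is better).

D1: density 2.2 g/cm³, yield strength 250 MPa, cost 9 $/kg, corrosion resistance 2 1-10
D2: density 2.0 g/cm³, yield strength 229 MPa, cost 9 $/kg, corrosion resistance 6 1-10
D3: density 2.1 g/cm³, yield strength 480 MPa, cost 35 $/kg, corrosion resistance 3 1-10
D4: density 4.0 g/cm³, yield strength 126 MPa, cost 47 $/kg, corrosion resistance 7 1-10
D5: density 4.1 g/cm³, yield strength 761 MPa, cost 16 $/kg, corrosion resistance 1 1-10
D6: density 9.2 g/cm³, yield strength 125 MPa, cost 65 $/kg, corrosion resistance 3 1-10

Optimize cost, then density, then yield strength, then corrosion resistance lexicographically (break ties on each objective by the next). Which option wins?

D2

First minimize cost: best is 9, kept {D1, D2}.
Then minimize density: best is 2.0, kept {D2}.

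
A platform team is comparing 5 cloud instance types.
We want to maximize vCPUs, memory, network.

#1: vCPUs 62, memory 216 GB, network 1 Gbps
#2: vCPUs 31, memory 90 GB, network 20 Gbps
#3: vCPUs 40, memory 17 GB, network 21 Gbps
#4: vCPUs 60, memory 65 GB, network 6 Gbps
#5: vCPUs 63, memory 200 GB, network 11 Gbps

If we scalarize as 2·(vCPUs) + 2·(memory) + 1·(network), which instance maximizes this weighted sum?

#1: 2·62 + 2·216 + 1·1 = 557
#2: 2·31 + 2·90 + 1·20 = 262
#3: 2·40 + 2·17 + 1·21 = 135
#4: 2·60 + 2·65 + 1·6 = 256
#5: 2·63 + 2·200 + 1·11 = 537
Highest: #1 at 557.

#1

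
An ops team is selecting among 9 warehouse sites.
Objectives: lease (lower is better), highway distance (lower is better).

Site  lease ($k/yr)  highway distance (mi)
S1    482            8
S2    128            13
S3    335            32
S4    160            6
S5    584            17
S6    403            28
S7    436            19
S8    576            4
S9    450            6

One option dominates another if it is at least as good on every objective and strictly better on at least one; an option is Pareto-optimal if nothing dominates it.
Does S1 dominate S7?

S1 vs S7: S1 is worse on lease (482 vs 436), so it does not dominate S7.

No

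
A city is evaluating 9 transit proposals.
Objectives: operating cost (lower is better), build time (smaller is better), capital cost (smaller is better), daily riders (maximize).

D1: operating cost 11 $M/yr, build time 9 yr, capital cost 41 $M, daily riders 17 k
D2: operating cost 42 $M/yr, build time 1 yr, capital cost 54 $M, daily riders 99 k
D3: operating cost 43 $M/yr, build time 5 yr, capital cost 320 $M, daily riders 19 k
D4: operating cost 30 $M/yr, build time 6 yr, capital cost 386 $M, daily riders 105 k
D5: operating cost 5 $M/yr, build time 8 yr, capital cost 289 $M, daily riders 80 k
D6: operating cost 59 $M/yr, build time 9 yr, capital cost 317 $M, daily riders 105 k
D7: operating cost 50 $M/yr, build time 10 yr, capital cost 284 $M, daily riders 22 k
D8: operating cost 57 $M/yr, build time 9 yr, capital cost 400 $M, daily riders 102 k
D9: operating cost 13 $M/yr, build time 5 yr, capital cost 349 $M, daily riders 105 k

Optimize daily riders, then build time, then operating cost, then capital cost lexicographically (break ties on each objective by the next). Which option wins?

D9

First maximize daily riders: best is 105, kept {D4, D6, D9}.
Then minimize build time: best is 5, kept {D9}.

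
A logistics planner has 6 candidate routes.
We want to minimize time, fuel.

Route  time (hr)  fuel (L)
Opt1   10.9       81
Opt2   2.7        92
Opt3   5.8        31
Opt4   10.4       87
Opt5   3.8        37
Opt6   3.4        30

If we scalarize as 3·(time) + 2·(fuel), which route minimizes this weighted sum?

Opt1: 3·10.9 + 2·81 = 194.7
Opt2: 3·2.7 + 2·92 = 192.1
Opt3: 3·5.8 + 2·31 = 79.4
Opt4: 3·10.4 + 2·87 = 205.2
Opt5: 3·3.8 + 2·37 = 85.4
Opt6: 3·3.4 + 2·30 = 70.2
Lowest: Opt6 at 70.2.

Opt6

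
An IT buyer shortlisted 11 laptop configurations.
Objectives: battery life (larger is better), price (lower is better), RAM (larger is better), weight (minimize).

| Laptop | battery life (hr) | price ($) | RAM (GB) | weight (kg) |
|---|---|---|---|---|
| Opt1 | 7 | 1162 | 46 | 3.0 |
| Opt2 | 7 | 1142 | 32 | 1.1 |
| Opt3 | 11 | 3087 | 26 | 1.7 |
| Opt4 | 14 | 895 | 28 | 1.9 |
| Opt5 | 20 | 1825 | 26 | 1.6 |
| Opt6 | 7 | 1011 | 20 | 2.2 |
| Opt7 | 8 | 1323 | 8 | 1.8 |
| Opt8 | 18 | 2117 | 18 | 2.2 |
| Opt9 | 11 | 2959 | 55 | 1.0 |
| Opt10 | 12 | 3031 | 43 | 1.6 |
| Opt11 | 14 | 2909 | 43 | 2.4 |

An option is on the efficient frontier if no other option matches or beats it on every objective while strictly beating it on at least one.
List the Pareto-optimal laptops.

Opt1, Opt2, Opt4, Opt5, Opt7, Opt9, Opt10, Opt11

Opt1: not dominated.
Opt2: not dominated.
Opt3: dominated by Opt5 (battery life 20≥11, price 1825≤3087, RAM 26≥26, weight 1.6≤1.7).
Opt4: not dominated (best price).
Opt5: not dominated (best battery life).
Opt6: dominated by Opt4 (battery life 14≥7, price 895≤1011, RAM 28≥20, weight 1.9≤2.2).
Opt7: not dominated.
Opt8: dominated by Opt5 (battery life 20≥18, price 1825≤2117, RAM 26≥18, weight 1.6≤2.2).
Opt9: not dominated (best RAM).
Opt10: not dominated.
Opt11: not dominated.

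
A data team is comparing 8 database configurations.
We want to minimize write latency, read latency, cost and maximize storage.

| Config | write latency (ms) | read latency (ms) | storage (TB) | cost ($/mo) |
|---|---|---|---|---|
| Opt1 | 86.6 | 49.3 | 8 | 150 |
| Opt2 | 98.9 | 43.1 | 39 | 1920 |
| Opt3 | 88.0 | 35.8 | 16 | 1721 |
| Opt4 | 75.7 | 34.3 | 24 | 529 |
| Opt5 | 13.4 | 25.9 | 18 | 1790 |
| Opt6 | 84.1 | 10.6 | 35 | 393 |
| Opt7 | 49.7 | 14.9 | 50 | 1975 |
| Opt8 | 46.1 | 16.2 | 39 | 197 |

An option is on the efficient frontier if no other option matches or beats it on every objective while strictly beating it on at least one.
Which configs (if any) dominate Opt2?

Opt8: write latency 46.1≤98.9, read latency 16.2≤43.1, storage 39≥39, cost 197≤1920 — dominates Opt2.
Others (Opt1, Opt3, Opt4, Opt5, Opt6, Opt7) are each worse than Opt2 on at least one objective.

Opt8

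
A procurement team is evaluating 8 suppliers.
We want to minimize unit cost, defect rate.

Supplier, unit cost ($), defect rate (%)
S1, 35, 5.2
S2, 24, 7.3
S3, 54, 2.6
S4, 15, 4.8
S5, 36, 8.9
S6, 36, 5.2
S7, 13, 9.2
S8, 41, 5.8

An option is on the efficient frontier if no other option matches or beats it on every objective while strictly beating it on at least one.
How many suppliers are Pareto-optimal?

S1: dominated by S4 (unit cost 15≤35, defect rate 4.8≤5.2).
S2: dominated by S4 (unit cost 15≤24, defect rate 4.8≤7.3).
S3: not dominated (best defect rate).
S4: not dominated.
S5: dominated by S1 (unit cost 35≤36, defect rate 5.2≤8.9).
S6: dominated by S1 (unit cost 35≤36, defect rate 5.2≤5.2).
S7: not dominated (best unit cost).
S8: dominated by S1 (unit cost 35≤41, defect rate 5.2≤5.8).
Pareto-optimal: S3, S4, S7 → 3.

3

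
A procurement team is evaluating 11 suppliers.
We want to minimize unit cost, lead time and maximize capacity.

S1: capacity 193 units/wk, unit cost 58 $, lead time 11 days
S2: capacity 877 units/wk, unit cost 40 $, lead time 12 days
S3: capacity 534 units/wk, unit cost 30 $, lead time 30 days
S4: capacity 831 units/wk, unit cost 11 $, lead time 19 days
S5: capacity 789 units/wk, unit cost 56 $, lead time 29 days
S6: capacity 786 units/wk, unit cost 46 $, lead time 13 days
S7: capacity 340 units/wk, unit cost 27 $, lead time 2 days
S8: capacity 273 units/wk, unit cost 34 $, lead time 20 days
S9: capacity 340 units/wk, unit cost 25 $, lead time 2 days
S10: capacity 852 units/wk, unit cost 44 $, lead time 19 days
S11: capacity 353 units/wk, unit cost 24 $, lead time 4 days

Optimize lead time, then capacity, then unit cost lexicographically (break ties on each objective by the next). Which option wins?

S9

First minimize lead time: best is 2, kept {S7, S9}.
Then maximize capacity: best is 340, kept {S7, S9}.
Then minimize unit cost: best is 25, kept {S9}.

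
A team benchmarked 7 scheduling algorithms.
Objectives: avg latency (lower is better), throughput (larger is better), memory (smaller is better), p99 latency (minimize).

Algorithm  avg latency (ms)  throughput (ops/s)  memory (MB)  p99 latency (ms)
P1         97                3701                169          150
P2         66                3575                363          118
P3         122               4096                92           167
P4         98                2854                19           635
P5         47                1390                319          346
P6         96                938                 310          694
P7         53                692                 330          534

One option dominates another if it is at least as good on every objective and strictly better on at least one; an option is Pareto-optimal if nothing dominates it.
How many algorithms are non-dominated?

P1: not dominated.
P2: not dominated (best p99 latency).
P3: not dominated (best throughput).
P4: not dominated (best memory).
P5: not dominated (best avg latency).
P6: not dominated.
P7: dominated by P5 (avg latency 47≤53, throughput 1390≥692, memory 319≤330, p99 latency 346≤534).
Pareto-optimal: P1, P2, P3, P4, P5, P6 → 6.

6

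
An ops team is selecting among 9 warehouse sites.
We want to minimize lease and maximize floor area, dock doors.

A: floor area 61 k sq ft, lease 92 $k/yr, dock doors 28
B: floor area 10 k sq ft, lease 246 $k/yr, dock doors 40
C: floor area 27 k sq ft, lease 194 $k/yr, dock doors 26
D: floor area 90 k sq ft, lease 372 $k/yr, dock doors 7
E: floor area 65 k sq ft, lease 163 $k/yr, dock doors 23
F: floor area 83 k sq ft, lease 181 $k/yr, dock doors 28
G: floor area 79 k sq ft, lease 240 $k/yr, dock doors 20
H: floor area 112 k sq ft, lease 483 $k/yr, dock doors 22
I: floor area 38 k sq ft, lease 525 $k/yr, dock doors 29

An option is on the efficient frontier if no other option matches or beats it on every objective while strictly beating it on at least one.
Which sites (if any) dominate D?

A: worse on floor area (61 vs 90).
B: worse on floor area (10 vs 90).
C: worse on floor area (27 vs 90).
E: worse on floor area (65 vs 90).
F: worse on floor area (83 vs 90).
G: worse on floor area (79 vs 90).
H: worse on lease (483 vs 372).
I: worse on floor area (38 vs 90).
No option dominates D.

none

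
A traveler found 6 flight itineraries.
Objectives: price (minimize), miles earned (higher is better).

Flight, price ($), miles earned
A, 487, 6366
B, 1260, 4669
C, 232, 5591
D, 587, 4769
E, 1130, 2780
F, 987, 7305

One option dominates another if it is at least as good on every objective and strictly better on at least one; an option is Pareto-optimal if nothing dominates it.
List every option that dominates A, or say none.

B: worse on price (1260 vs 487).
C: worse on miles earned (5591 vs 6366).
D: worse on price (587 vs 487).
E: worse on price (1130 vs 487).
F: worse on price (987 vs 487).
No option dominates A.

none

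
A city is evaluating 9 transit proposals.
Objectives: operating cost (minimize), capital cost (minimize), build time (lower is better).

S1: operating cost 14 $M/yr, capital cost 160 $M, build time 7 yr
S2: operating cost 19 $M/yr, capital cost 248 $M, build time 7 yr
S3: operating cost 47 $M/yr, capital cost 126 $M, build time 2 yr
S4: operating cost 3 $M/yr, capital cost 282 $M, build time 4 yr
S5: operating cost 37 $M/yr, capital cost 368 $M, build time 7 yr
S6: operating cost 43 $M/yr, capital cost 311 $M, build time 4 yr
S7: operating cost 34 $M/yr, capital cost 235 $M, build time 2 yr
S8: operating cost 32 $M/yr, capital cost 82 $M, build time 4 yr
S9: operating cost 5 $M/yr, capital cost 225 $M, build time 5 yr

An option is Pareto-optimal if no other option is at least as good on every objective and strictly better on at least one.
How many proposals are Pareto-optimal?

S1: not dominated.
S2: dominated by S1 (operating cost 14≤19, capital cost 160≤248, build time 7≤7).
S3: not dominated.
S4: not dominated (best operating cost).
S5: dominated by S1 (operating cost 14≤37, capital cost 160≤368, build time 7≤7).
S6: dominated by S4 (operating cost 3≤43, capital cost 282≤311, build time 4≤4).
S7: not dominated.
S8: not dominated (best capital cost).
S9: not dominated.
Pareto-optimal: S1, S3, S4, S7, S8, S9 → 6.

6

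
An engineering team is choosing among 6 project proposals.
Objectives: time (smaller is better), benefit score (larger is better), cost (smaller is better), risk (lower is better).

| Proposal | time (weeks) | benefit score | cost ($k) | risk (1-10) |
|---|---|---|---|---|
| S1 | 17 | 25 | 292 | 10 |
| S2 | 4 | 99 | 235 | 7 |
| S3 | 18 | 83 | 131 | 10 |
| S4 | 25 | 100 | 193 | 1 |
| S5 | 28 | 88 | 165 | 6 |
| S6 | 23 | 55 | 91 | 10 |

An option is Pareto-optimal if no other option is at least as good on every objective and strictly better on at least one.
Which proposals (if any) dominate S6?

none

S1: worse on benefit score (25 vs 55).
S2: worse on cost (235 vs 91).
S3: worse on cost (131 vs 91).
S4: worse on time (25 vs 23).
S5: worse on time (28 vs 23).
No option dominates S6.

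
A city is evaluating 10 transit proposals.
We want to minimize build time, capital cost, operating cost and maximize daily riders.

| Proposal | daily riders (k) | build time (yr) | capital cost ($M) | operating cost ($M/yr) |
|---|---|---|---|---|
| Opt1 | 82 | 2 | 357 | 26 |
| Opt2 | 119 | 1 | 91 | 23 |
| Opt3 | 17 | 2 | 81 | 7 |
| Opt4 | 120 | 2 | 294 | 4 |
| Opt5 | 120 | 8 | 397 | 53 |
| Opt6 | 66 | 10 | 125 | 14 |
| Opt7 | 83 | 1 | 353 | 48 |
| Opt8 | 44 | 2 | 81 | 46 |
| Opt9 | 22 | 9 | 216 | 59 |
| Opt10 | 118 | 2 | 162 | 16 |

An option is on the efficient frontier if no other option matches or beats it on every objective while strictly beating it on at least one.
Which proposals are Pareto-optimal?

Opt1: dominated by Opt2 (daily riders 119≥82, build time 1≤2, capital cost 91≤357, operating cost 23≤26).
Opt2: not dominated.
Opt3: not dominated.
Opt4: not dominated (best operating cost).
Opt5: dominated by Opt4 (daily riders 120≥120, build time 2≤8, capital cost 294≤397, operating cost 4≤53).
Opt6: not dominated.
Opt7: dominated by Opt2 (daily riders 119≥83, build time 1≤1, capital cost 91≤353, operating cost 23≤48).
Opt8: not dominated.
Opt9: dominated by Opt2 (daily riders 119≥22, build time 1≤9, capital cost 91≤216, operating cost 23≤59).
Opt10: not dominated.

Opt2, Opt3, Opt4, Opt6, Opt8, Opt10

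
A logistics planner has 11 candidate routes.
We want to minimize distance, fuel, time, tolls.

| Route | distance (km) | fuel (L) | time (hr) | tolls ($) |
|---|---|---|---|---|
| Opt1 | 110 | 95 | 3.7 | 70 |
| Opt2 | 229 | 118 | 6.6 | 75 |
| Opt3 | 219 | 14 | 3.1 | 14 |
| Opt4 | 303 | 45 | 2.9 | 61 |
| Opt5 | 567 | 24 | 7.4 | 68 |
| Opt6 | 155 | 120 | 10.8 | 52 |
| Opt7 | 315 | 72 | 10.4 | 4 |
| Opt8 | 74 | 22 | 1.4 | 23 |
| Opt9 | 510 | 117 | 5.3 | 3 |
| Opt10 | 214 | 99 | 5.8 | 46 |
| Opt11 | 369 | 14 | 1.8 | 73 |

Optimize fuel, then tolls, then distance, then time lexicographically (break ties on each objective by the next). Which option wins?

First minimize fuel: best is 14, kept {Opt3, Opt11}.
Then minimize tolls: best is 14, kept {Opt3}.

Opt3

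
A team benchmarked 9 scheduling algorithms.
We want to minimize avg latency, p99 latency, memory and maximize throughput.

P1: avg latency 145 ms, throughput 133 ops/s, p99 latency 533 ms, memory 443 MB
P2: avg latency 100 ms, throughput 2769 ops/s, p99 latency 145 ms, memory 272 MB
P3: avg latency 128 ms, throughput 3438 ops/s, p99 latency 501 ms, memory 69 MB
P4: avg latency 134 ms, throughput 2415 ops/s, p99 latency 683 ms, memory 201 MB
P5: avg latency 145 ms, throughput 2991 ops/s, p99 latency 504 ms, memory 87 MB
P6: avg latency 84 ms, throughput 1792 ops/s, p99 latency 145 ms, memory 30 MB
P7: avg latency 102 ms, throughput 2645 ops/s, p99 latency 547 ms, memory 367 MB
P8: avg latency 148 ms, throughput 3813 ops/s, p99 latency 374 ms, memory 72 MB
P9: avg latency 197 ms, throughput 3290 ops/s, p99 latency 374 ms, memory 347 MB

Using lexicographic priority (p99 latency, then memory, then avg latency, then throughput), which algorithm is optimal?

P6

First minimize p99 latency: best is 145, kept {P2, P6}.
Then minimize memory: best is 30, kept {P6}.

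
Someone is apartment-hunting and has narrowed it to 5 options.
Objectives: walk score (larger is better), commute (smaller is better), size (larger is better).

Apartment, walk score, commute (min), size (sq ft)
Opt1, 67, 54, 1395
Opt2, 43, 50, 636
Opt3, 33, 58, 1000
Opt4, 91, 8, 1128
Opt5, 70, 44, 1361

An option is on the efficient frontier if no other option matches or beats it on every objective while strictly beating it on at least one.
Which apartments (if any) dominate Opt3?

Opt1, Opt4, Opt5

Opt1: walk score 67≥33, commute 54≤58, size 1395≥1000 — dominates Opt3.
Opt4: walk score 91≥33, commute 8≤58, size 1128≥1000 — dominates Opt3.
Opt5: walk score 70≥33, commute 44≤58, size 1361≥1000 — dominates Opt3.
Others (Opt2) are each worse than Opt3 on at least one objective.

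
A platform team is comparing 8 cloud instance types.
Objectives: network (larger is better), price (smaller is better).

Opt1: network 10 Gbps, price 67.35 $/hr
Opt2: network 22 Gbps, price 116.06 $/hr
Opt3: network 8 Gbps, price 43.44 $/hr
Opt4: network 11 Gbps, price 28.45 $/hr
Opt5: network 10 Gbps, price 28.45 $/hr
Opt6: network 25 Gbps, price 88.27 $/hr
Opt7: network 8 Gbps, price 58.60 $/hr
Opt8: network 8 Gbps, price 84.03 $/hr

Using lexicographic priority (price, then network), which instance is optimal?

Opt4

First minimize price: best is 28.45, kept {Opt4, Opt5}.
Then maximize network: best is 11, kept {Opt4}.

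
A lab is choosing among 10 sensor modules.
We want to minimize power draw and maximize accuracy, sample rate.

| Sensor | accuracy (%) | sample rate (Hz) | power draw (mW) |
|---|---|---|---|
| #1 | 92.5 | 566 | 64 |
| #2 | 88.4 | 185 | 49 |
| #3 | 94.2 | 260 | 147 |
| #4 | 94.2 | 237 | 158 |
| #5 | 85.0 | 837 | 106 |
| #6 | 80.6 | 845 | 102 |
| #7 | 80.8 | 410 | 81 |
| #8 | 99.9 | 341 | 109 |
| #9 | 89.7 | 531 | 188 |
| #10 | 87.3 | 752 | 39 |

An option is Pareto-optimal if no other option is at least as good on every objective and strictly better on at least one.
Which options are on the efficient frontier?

#1, #2, #5, #6, #8, #10

#1: not dominated.
#2: not dominated.
#3: dominated by #8 (accuracy 99.9≥94.2, sample rate 341≥260, power draw 109≤147).
#4: dominated by #3 (accuracy 94.2≥94.2, sample rate 260≥237, power draw 147≤158).
#5: not dominated.
#6: not dominated (best sample rate).
#7: dominated by #1 (accuracy 92.5≥80.8, sample rate 566≥410, power draw 64≤81).
#8: not dominated (best accuracy).
#9: dominated by #1 (accuracy 92.5≥89.7, sample rate 566≥531, power draw 64≤188).
#10: not dominated (best power draw).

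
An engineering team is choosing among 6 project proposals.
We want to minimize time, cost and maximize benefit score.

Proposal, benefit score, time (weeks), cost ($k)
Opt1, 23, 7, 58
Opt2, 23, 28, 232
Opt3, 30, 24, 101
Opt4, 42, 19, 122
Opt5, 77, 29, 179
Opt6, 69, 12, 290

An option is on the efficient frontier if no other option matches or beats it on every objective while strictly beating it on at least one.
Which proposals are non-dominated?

Opt1, Opt3, Opt4, Opt5, Opt6

Opt1: not dominated (best time).
Opt2: dominated by Opt1 (benefit score 23≥23, time 7≤28, cost 58≤232).
Opt3: not dominated.
Opt4: not dominated.
Opt5: not dominated (best benefit score).
Opt6: not dominated.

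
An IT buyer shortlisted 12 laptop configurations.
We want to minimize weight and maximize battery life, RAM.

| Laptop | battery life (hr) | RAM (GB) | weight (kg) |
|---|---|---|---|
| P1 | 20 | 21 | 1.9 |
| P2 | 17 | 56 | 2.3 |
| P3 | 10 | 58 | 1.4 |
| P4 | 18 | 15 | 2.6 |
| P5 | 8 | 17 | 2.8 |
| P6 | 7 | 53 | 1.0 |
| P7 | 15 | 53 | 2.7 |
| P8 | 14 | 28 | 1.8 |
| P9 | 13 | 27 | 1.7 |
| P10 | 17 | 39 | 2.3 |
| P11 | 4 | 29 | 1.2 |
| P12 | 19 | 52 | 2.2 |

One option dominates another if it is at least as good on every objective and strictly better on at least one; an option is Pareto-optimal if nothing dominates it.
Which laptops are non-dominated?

P1: not dominated (best battery life).
P2: not dominated.
P3: not dominated (best RAM).
P4: dominated by P1 (battery life 20≥18, RAM 21≥15, weight 1.9≤2.6).
P5: dominated by P1 (battery life 20≥8, RAM 21≥17, weight 1.9≤2.8).
P6: not dominated (best weight).
P7: dominated by P2 (battery life 17≥15, RAM 56≥53, weight 2.3≤2.7).
P8: not dominated.
P9: not dominated.
P10: dominated by P2 (battery life 17≥17, RAM 56≥39, weight 2.3≤2.3).
P11: dominated by P6 (battery life 7≥4, RAM 53≥29, weight 1.0≤1.2).
P12: not dominated.

P1, P2, P3, P6, P8, P9, P12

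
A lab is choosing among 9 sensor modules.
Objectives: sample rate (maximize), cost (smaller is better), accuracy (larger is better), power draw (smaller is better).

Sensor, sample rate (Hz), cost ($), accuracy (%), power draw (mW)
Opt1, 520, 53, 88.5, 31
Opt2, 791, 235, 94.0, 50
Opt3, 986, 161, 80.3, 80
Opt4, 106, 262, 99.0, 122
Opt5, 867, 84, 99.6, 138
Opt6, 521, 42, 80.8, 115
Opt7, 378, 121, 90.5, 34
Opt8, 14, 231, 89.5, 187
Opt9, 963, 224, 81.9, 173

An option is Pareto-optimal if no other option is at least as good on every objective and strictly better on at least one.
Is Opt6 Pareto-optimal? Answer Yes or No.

Opt1: worse on sample rate (520 vs 521).
Opt2: worse on cost (235 vs 42).
Opt3: worse on cost (161 vs 42).
Opt4: worse on sample rate (106 vs 521).
Opt5: worse on cost (84 vs 42).
Opt7: worse on sample rate (378 vs 521).
Opt8: worse on sample rate (14 vs 521).
Opt9: worse on cost (224 vs 42).
No option is at least as good as Opt6 on every objective and strictly better on one.

Yes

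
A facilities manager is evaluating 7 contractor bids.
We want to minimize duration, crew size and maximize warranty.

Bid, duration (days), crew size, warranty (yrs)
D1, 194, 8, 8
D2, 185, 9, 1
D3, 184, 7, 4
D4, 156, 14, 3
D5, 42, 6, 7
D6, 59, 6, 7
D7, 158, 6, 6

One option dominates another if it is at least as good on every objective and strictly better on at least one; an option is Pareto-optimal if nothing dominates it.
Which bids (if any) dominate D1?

D2: worse on crew size (9 vs 8).
D3: worse on warranty (4 vs 8).
D4: worse on crew size (14 vs 8).
D5: worse on warranty (7 vs 8).
D6: worse on warranty (7 vs 8).
D7: worse on warranty (6 vs 8).
No option dominates D1.

none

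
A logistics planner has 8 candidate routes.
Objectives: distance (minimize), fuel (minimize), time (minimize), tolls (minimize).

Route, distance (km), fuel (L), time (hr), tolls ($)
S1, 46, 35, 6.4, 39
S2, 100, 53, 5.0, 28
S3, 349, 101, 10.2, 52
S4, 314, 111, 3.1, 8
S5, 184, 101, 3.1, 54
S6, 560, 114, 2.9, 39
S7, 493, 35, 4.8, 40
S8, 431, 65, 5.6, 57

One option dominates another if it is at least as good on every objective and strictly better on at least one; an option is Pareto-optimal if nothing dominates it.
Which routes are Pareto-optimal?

S1: not dominated (best distance).
S2: not dominated.
S3: dominated by S1 (distance 46≤349, fuel 35≤101, time 6.4≤10.2, tolls 39≤52).
S4: not dominated (best tolls).
S5: not dominated.
S6: not dominated (best time).
S7: not dominated.
S8: dominated by S2 (distance 100≤431, fuel 53≤65, time 5.0≤5.6, tolls 28≤57).

S1, S2, S4, S5, S6, S7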